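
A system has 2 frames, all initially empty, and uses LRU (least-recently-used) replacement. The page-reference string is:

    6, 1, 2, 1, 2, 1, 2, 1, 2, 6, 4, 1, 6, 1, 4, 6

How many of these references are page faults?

9

6 -> fault, frames {6}
1 -> fault, frames {6,1}
2 -> fault, evict 6, frames {1,2}
1 -> hit
2 -> hit
1 -> hit
2 -> hit
1 -> hit
2 -> hit
6 -> fault, evict 1, frames {2,6}
4 -> fault, evict 2, frames {6,4}
1 -> fault, evict 6, frames {4,1}
6 -> fault, evict 4, frames {1,6}
1 -> hit
4 -> fault, evict 6, frames {1,4}
6 -> fault, evict 1, frames {4,6}
Page faults: 9.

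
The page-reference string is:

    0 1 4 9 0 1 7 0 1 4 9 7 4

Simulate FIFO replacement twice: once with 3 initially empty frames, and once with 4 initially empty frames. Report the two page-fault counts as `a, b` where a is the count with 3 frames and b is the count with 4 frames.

3 frames: F F F F F F F . . F F . . → 9 faults.
4 frames: F F F F . . F F F F F F . → 10 faults.
10 > 9: adding a frame increased faults — Belady's anomaly.

9, 10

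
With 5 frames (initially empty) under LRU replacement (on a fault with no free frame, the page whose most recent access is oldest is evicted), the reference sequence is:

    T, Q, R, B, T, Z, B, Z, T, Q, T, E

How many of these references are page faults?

T → miss, frames (T)
Q → miss, frames (T Q)
R → miss, frames (T Q R)
B → miss, frames (T Q R B)
T → hit
Z → miss, frames (Q R B T Z)
B → hit
Z → hit
T → hit
Q → hit
T → hit
E → miss, evict R, frames (B Z Q T E)
Page faults: 6.

6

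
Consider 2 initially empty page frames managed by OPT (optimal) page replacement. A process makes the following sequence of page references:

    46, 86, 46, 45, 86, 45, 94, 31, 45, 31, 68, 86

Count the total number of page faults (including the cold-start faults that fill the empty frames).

7

46 → fault, frames [46]
86 → fault, frames [46, 86]
46 → hit
45 → fault, evict 46, frames [86, 45]
86 → hit
45 → hit
94 → fault, evict 86, frames [45, 94]
31 → fault, evict 94, frames [45, 31]
45 → hit
31 → hit
68 → fault, evict 31, frames [45, 68]
86 → fault, evict 68, frames [45, 86]
Page faults: 7.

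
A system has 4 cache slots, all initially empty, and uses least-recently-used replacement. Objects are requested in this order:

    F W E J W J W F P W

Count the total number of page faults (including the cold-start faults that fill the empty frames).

F → fault, frames [F]
W → fault, frames [F, W]
E → fault, frames [F, W, E]
J → fault, frames [F, W, E, J]
W → hit
J → hit
W → hit
F → hit
P → fault, evict E, frames [J, W, F, P]
W → hit
Page faults: 5.

5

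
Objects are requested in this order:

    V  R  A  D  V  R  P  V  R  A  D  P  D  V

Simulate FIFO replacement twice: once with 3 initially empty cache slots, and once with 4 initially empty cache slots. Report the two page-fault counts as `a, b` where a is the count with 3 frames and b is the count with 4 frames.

3 frames: F F F F F F F . . F F . . F → 10 faults.
4 frames: F F F F . . F F F F F F . F → 11 faults.
11 > 10: adding a frame increased faults — Belady's anomaly.

10, 11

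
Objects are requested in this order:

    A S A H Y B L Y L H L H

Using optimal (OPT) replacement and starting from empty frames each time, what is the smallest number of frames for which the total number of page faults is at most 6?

3

f=1: 12 faults
f=2: 7 faults
f=3: 6 faults
f=4: 6 faults
f=5: 6 faults
f=6: 6 faults
Smallest f with faults ≤ 6 is 3.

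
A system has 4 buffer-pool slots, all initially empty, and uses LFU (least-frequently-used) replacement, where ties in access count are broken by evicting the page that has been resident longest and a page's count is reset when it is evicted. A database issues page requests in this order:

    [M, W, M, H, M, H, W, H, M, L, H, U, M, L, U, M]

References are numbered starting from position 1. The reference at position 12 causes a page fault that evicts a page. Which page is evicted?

pos 1: M → miss, frames (M)
pos 2: W → miss, frames (M W)
pos 3: M → hit
pos 4: H → miss, frames (M W H)
pos 5: M → hit
pos 6: H → hit
pos 7: W → hit
pos 8: H → hit
pos 9: M → hit
pos 10: L → miss, frames (M W H L)
pos 11: H → hit
pos 12: U → miss, evict L, frames (M W H U)
At position 12, page L is evicted.

L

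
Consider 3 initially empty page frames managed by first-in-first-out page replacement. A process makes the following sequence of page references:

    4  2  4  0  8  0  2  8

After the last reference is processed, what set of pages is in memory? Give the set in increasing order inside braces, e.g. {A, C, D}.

4: miss, frames [4]
2: miss, frames [4, 2]
4: hit
0: miss, frames [4, 2, 0]
8: miss, evict 4, frames [2, 0, 8]
0: hit
2: hit
8: hit

{0, 2, 8}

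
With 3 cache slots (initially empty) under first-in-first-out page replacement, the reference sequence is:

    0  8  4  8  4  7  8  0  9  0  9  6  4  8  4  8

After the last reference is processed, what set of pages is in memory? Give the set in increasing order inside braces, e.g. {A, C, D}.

{4, 6, 8}

0 → fault, frames {0}
8 → fault, frames {0,8}
4 → fault, frames {0,8,4}
8 → hit
4 → hit
7 → fault, evict 0, frames {8,4,7}
8 → hit
0 → fault, evict 8, frames {4,7,0}
9 → fault, evict 4, frames {7,0,9}
0 → hit
9 → hit
6 → fault, evict 7, frames {0,9,6}
4 → fault, evict 0, frames {9,6,4}
8 → fault, evict 9, frames {6,4,8}
4 → hit
8 → hit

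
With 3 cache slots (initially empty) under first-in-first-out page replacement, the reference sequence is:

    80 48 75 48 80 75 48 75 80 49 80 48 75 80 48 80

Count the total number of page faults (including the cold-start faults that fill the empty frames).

80 → fault, frames [80]
48 → fault, frames [80, 48]
75 → fault, frames [80, 48, 75]
48 → hit
80 → hit
75 → hit
48 → hit
75 → hit
80 → hit
49 → fault, evict 80, frames [48, 75, 49]
80 → fault, evict 48, frames [75, 49, 80]
48 → fault, evict 75, frames [49, 80, 48]
75 → fault, evict 49, frames [80, 48, 75]
80 → hit
48 → hit
80 → hit
Page faults: 7.

7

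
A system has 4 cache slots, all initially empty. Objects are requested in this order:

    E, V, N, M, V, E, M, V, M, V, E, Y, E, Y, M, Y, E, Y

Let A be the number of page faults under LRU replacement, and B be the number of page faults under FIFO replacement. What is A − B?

Under LRU: F F F F . . . . . . . F . . . . . . → 5 faults.
Under FIFO: F F F F . . . . . . . F F . . . . . → 6 faults.
A − B = 5 − 6 = -1.

-1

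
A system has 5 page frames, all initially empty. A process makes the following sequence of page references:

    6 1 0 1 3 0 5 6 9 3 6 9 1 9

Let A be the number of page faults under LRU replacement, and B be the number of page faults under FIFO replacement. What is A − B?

-1

Under LRU: F F F . F . F . F . . . F . → 7 faults.
Under FIFO: F F F . F . F . F . F . F . → 8 faults.
A − B = 7 − 8 = -1.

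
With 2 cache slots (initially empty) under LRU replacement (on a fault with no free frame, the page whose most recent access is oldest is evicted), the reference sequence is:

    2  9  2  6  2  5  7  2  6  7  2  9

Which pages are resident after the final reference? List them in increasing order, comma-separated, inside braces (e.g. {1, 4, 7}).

2 -> miss, frames [2]
9 -> miss, frames [2, 9]
2 -> hit
6 -> miss, evict 9, frames [2, 6]
2 -> hit
5 -> miss, evict 6, frames [2, 5]
7 -> miss, evict 2, frames [5, 7]
2 -> miss, evict 5, frames [7, 2]
6 -> miss, evict 7, frames [2, 6]
7 -> miss, evict 2, frames [6, 7]
2 -> miss, evict 6, frames [7, 2]
9 -> miss, evict 7, frames [2, 9]

{2, 9}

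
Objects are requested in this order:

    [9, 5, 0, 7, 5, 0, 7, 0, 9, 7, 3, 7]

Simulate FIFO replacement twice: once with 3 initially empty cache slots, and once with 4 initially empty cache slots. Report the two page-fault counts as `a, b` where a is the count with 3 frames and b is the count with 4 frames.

6, 5

3 frames: F F F F . . . . F . F . → 6 faults.
4 frames: F F F F . . . . . . F . → 5 faults.
5 < 6: adding a frame reduced faults, as is typical.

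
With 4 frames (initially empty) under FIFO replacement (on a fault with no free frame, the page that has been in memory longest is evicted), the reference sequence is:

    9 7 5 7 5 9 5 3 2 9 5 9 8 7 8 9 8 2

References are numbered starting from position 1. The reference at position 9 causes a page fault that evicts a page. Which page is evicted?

9

pos 1: 9: fault, frames {9}
pos 2: 7: fault, frames {9,7}
pos 3: 5: fault, frames {9,7,5}
pos 4: 7: hit
pos 5: 5: hit
pos 6: 9: hit
pos 7: 5: hit
pos 8: 3: fault, frames {9,7,5,3}
pos 9: 2: fault, evict 9, frames {7,5,3,2}
At position 9, page 9 is evicted.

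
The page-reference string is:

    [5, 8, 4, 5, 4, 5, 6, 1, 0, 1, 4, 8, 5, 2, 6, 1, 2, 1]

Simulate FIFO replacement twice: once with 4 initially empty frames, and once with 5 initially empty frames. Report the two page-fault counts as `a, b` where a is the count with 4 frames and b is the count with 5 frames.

11, 8

4 frames: F F F . . . F F F . . F F F F F . . → 11 faults.
5 frames: F F F . . . F F F . . . F F . . . . → 8 faults.
8 < 11: adding a frame reduced faults, as is typical.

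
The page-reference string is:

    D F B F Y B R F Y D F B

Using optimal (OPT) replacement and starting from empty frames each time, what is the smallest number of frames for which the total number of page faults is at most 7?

f=1: 12 faults
f=2: 8 faults
f=3: 7 faults
f=4: 6 faults
f=5: 5 faults
Smallest f with faults ≤ 7 is 3.

3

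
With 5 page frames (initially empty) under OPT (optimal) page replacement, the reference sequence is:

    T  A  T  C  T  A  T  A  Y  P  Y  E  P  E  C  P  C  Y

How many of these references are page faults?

6

T: fault, frames (T)
A: fault, frames (T A)
T: hit
C: fault, frames (T A C)
T: hit
A: hit
T: hit
A: hit
Y: fault, frames (T A C Y)
P: fault, frames (T A C Y P)
Y: hit
E: fault, evict A, frames (T C Y P E)
P: hit
E: hit
C: hit
P: hit
C: hit
Y: hit
Page faults: 6.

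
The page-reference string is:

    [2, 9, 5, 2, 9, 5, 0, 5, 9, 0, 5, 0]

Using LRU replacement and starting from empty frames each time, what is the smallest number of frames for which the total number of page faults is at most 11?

2

f=1: 12 faults
f=2: 10 faults
f=3: 4 faults
f=4: 4 faults
Smallest f with faults ≤ 11 is 2.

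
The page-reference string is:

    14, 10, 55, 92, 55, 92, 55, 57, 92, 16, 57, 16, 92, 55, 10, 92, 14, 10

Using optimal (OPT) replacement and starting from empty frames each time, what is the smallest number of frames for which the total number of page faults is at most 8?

4

f=1: 18 faults
f=2: 10 faults
f=3: 9 faults
f=4: 8 faults
f=5: 7 faults
f=6: 6 faults
Smallest f with faults ≤ 8 is 4.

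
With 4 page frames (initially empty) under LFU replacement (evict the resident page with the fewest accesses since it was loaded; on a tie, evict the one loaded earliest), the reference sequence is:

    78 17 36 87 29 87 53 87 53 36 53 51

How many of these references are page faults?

7

78 -> miss, frames [78]
17 -> miss, frames [78, 17]
36 -> miss, frames [78, 17, 36]
87 -> miss, frames [78, 17, 36, 87]
29 -> miss, evict 78, frames [17, 36, 87, 29]
87 -> hit
53 -> miss, evict 17, frames [36, 87, 29, 53]
87 -> hit
53 -> hit
36 -> hit
53 -> hit
51 -> miss, evict 29, frames [36, 87, 53, 51]
Page faults: 7.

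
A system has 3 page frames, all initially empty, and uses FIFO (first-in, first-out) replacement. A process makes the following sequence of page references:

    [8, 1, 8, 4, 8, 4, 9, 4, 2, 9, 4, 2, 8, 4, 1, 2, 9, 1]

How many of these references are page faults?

10

8 -> fault, frames {8}
1 -> fault, frames {8,1}
8 -> hit
4 -> fault, frames {8,1,4}
8 -> hit
4 -> hit
9 -> fault, evict 8, frames {1,4,9}
4 -> hit
2 -> fault, evict 1, frames {4,9,2}
9 -> hit
4 -> hit
2 -> hit
8 -> fault, evict 4, frames {9,2,8}
4 -> fault, evict 9, frames {2,8,4}
1 -> fault, evict 2, frames {8,4,1}
2 -> fault, evict 8, frames {4,1,2}
9 -> fault, evict 4, frames {1,2,9}
1 -> hit
Page faults: 10.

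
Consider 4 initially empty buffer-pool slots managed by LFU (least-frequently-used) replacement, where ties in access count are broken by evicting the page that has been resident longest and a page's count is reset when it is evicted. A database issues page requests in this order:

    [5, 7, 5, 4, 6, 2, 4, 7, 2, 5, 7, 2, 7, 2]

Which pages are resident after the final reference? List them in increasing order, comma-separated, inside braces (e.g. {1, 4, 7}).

5: fault, frames {5}
7: fault, frames {5,7}
5: hit
4: fault, frames {5,7,4}
6: fault, frames {5,7,4,6}
2: fault, evict 7, frames {5,4,6,2}
4: hit
7: fault, evict 6, frames {5,4,2,7}
2: hit
5: hit
7: hit
2: hit
7: hit
2: hit

{2, 4, 5, 7}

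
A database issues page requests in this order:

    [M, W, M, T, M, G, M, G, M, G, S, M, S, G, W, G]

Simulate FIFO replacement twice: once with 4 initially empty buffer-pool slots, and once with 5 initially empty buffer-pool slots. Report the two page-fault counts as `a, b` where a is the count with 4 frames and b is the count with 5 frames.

4 frames: F F . F . F . . . . F F . . F . → 7 faults.
5 frames: F F . F . F . . . . F . . . . . → 5 faults.
5 < 7: adding a frame reduced faults, as is typical.

7, 5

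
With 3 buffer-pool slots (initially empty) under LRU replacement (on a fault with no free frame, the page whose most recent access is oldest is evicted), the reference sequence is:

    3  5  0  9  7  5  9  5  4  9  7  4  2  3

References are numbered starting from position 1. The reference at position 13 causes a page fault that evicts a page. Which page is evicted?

9

pos 1: 3: miss, frames (3)
pos 2: 5: miss, frames (3 5)
pos 3: 0: miss, frames (3 5 0)
pos 4: 9: miss, evict 3, frames (5 0 9)
pos 5: 7: miss, evict 5, frames (0 9 7)
pos 6: 5: miss, evict 0, frames (9 7 5)
pos 7: 9: hit
pos 8: 5: hit
pos 9: 4: miss, evict 7, frames (9 5 4)
pos 10: 9: hit
pos 11: 7: miss, evict 5, frames (4 9 7)
pos 12: 4: hit
pos 13: 2: miss, evict 9, frames (7 4 2)
At position 13, page 9 is evicted.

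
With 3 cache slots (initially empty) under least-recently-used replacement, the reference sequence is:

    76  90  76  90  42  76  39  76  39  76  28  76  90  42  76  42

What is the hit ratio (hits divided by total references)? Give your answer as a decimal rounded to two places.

0.56

76 → fault, frames {76}
90 → fault, frames {76,90}
76 → hit
90 → hit
42 → fault, frames {76,90,42}
76 → hit
39 → fault, evict 90, frames {42,76,39}
76 → hit
39 → hit
76 → hit
28 → fault, evict 42, frames {39,76,28}
76 → hit
90 → fault, evict 39, frames {28,76,90}
42 → fault, evict 28, frames {76,90,42}
76 → hit
42 → hit
Hits: 9 of 16 references → 9/16 = 0.5625.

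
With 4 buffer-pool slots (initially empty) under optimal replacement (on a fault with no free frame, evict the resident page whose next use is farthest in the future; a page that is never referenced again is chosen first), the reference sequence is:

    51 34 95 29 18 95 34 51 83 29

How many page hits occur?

51: miss, frames {51}
34: miss, frames {51,34}
95: miss, frames {51,34,95}
29: miss, frames {51,34,95,29}
18: miss, evict 29, frames {51,34,95,18}
95: hit
34: hit
51: hit
83: miss, evict 18, frames {51,34,95,83}
29: miss, evict 83, frames {51,34,95,29}
Hits: 3.

3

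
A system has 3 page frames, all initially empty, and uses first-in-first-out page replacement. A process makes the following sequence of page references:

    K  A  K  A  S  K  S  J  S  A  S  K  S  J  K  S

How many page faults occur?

K -> miss, frames [K]
A -> miss, frames [K, A]
K -> hit
A -> hit
S -> miss, frames [K, A, S]
K -> hit
S -> hit
J -> miss, evict K, frames [A, S, J]
S -> hit
A -> hit
S -> hit
K -> miss, evict A, frames [S, J, K]
S -> hit
J -> hit
K -> hit
S -> hit
Page faults: 5.

5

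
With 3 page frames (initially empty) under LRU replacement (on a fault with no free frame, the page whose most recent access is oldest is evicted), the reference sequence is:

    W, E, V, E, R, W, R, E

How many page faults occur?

5

W -> fault, frames (W)
E -> fault, frames (W E)
V -> fault, frames (W E V)
E -> hit
R -> fault, evict W, frames (V E R)
W -> fault, evict V, frames (E R W)
R -> hit
E -> hit
Page faults: 5.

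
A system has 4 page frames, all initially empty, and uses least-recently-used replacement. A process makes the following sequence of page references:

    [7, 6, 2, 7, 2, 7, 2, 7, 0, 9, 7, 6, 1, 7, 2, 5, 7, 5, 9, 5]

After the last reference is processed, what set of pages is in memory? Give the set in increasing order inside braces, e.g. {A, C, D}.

7 → fault, frames [7]
6 → fault, frames [7, 6]
2 → fault, frames [7, 6, 2]
7 → hit
2 → hit
7 → hit
2 → hit
7 → hit
0 → fault, frames [6, 2, 7, 0]
9 → fault, evict 6, frames [2, 7, 0, 9]
7 → hit
6 → fault, evict 2, frames [0, 9, 7, 6]
1 → fault, evict 0, frames [9, 7, 6, 1]
7 → hit
2 → fault, evict 9, frames [6, 1, 7, 2]
5 → fault, evict 6, frames [1, 7, 2, 5]
7 → hit
5 → hit
9 → fault, evict 1, frames [2, 7, 5, 9]
5 → hit

{2, 5, 7, 9}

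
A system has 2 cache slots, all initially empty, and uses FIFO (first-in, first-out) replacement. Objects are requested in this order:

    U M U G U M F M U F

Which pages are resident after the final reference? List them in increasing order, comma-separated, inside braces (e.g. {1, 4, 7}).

U: fault, frames (U)
M: fault, frames (U M)
U: hit
G: fault, evict U, frames (M G)
U: fault, evict M, frames (G U)
M: fault, evict G, frames (U M)
F: fault, evict U, frames (M F)
M: hit
U: fault, evict M, frames (F U)
F: hit

{F, U}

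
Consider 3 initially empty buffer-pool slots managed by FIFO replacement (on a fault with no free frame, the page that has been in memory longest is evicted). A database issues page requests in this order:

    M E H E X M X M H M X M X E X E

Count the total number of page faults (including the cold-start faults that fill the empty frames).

M → fault, frames [M]
E → fault, frames [M, E]
H → fault, frames [M, E, H]
E → hit
X → fault, evict M, frames [E, H, X]
M → fault, evict E, frames [H, X, M]
X → hit
M → hit
H → hit
M → hit
X → hit
M → hit
X → hit
E → fault, evict H, frames [X, M, E]
X → hit
E → hit
Page faults: 6.

6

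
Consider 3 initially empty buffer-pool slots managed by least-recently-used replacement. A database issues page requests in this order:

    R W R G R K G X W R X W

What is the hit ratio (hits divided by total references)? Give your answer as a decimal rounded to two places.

R → miss, frames [R]
W → miss, frames [R, W]
R → hit
G → miss, frames [W, R, G]
R → hit
K → miss, evict W, frames [G, R, K]
G → hit
X → miss, evict R, frames [K, G, X]
W → miss, evict K, frames [G, X, W]
R → miss, evict G, frames [X, W, R]
X → hit
W → hit
Hits: 5 of 12 references → 5/12 = 0.4167.

0.42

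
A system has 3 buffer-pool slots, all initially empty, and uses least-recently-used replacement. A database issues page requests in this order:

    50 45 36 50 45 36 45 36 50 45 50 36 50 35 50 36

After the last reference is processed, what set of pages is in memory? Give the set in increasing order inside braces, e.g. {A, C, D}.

{35, 36, 50}

50: fault, frames {50}
45: fault, frames {50,45}
36: fault, frames {50,45,36}
50: hit
45: hit
36: hit
45: hit
36: hit
50: hit
45: hit
50: hit
36: hit
50: hit
35: fault, evict 45, frames {36,50,35}
50: hit
36: hit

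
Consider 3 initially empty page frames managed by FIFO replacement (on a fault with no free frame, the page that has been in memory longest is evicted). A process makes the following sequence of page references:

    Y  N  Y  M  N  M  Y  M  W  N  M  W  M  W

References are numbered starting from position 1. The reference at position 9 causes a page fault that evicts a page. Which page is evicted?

Y

pos 1: Y → miss, frames [Y]
pos 2: N → miss, frames [Y, N]
pos 3: Y → hit
pos 4: M → miss, frames [Y, N, M]
pos 5: N → hit
pos 6: M → hit
pos 7: Y → hit
pos 8: M → hit
pos 9: W → miss, evict Y, frames [N, M, W]
At position 9, page Y is evicted.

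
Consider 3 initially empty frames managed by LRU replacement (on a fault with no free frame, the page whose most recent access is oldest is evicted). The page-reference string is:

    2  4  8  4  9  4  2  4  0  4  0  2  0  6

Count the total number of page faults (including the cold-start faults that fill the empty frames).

2 -> fault, frames [2]
4 -> fault, frames [2, 4]
8 -> fault, frames [2, 4, 8]
4 -> hit
9 -> fault, evict 2, frames [8, 4, 9]
4 -> hit
2 -> fault, evict 8, frames [9, 4, 2]
4 -> hit
0 -> fault, evict 9, frames [2, 4, 0]
4 -> hit
0 -> hit
2 -> hit
0 -> hit
6 -> fault, evict 4, frames [2, 0, 6]
Page faults: 7.

7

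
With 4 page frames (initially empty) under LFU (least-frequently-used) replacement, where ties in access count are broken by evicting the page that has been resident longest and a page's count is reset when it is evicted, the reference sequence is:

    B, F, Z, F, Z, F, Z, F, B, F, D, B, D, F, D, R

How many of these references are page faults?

5

B -> miss, frames [B]
F -> miss, frames [B, F]
Z -> miss, frames [B, F, Z]
F -> hit
Z -> hit
F -> hit
Z -> hit
F -> hit
B -> hit
F -> hit
D -> miss, frames [B, F, Z, D]
B -> hit
D -> hit
F -> hit
D -> hit
R -> miss, evict B, frames [F, Z, D, R]
Page faults: 5.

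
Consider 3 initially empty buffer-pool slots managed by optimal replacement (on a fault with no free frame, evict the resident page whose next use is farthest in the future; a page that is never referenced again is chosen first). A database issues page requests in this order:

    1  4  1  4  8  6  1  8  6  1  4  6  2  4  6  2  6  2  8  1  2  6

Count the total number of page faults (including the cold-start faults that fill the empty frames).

8

1 -> fault, frames [1]
4 -> fault, frames [1, 4]
1 -> hit
4 -> hit
8 -> fault, frames [1, 4, 8]
6 -> fault, evict 4, frames [1, 8, 6]
1 -> hit
8 -> hit
6 -> hit
1 -> hit
4 -> fault, evict 1, frames [8, 6, 4]
6 -> hit
2 -> fault, evict 8, frames [6, 4, 2]
4 -> hit
6 -> hit
2 -> hit
6 -> hit
2 -> hit
8 -> fault, evict 4, frames [6, 2, 8]
1 -> fault, evict 8, frames [6, 2, 1]
2 -> hit
6 -> hit
Page faults: 8.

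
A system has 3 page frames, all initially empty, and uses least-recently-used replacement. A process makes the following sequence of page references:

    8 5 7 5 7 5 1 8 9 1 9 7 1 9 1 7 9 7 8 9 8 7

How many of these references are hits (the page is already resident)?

8: fault, frames [8]
5: fault, frames [8, 5]
7: fault, frames [8, 5, 7]
5: hit
7: hit
5: hit
1: fault, evict 8, frames [7, 5, 1]
8: fault, evict 7, frames [5, 1, 8]
9: fault, evict 5, frames [1, 8, 9]
1: hit
9: hit
7: fault, evict 8, frames [1, 9, 7]
1: hit
9: hit
1: hit
7: hit
9: hit
7: hit
8: fault, evict 1, frames [9, 7, 8]
9: hit
8: hit
7: hit
Hits: 14.

14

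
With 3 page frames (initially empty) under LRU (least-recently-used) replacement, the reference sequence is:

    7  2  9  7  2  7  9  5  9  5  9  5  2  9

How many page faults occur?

7: miss, frames {7}
2: miss, frames {7,2}
9: miss, frames {7,2,9}
7: hit
2: hit
7: hit
9: hit
5: miss, evict 2, frames {7,9,5}
9: hit
5: hit
9: hit
5: hit
2: miss, evict 7, frames {9,5,2}
9: hit
Page faults: 5.

5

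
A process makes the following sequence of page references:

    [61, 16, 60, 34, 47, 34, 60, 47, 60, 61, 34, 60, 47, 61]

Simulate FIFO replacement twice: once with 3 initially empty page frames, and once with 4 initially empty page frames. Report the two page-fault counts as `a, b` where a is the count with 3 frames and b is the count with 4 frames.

7, 6

3 frames: F F F F F . . . . F . F . . → 7 faults.
4 frames: F F F F F . . . . F . . . . → 6 faults.
6 < 7: adding a frame reduced faults, as is typical.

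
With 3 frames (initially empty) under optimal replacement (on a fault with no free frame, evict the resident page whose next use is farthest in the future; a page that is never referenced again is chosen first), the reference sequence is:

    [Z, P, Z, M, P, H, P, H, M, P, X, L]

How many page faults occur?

6

Z → fault, frames (Z)
P → fault, frames (Z P)
Z → hit
M → fault, frames (Z P M)
P → hit
H → fault, evict Z, frames (P M H)
P → hit
H → hit
M → hit
P → hit
X → fault, evict H, frames (P M X)
L → fault, evict X, frames (P M L)
Page faults: 6.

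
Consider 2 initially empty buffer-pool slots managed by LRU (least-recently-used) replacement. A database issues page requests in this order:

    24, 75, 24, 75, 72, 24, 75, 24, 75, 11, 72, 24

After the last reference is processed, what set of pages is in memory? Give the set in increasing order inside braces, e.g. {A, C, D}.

{24, 72}

24 -> fault, frames {24}
75 -> fault, frames {24,75}
24 -> hit
75 -> hit
72 -> fault, evict 24, frames {75,72}
24 -> fault, evict 75, frames {72,24}
75 -> fault, evict 72, frames {24,75}
24 -> hit
75 -> hit
11 -> fault, evict 24, frames {75,11}
72 -> fault, evict 75, frames {11,72}
24 -> fault, evict 11, frames {72,24}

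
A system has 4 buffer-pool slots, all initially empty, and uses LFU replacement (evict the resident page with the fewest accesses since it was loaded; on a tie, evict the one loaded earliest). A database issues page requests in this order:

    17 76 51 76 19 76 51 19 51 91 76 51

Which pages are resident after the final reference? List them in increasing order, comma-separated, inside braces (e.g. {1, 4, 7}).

17: miss, frames [17]
76: miss, frames [17, 76]
51: miss, frames [17, 76, 51]
76: hit
19: miss, frames [17, 76, 51, 19]
76: hit
51: hit
19: hit
51: hit
91: miss, evict 17, frames [76, 51, 19, 91]
76: hit
51: hit

{19, 51, 76, 91}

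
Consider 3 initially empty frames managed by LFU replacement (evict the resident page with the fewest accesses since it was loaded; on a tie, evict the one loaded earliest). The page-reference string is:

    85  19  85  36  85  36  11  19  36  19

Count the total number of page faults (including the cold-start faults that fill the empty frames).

5

85: miss, frames {85}
19: miss, frames {85,19}
85: hit
36: miss, frames {85,19,36}
85: hit
36: hit
11: miss, evict 19, frames {85,36,11}
19: miss, evict 11, frames {85,36,19}
36: hit
19: hit
Page faults: 5.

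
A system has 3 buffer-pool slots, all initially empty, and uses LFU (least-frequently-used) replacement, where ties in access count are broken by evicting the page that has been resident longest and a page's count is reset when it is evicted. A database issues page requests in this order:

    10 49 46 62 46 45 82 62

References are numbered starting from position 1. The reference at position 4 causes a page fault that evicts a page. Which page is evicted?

10

pos 1: 10 -> fault, frames [10]
pos 2: 49 -> fault, frames [10, 49]
pos 3: 46 -> fault, frames [10, 49, 46]
pos 4: 62 -> fault, evict 10, frames [49, 46, 62]
At position 4, page 10 is evicted.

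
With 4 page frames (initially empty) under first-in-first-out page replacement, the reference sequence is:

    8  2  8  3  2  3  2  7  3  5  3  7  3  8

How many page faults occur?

6

8: miss, frames (8)
2: miss, frames (8 2)
8: hit
3: miss, frames (8 2 3)
2: hit
3: hit
2: hit
7: miss, frames (8 2 3 7)
3: hit
5: miss, evict 8, frames (2 3 7 5)
3: hit
7: hit
3: hit
8: miss, evict 2, frames (3 7 5 8)
Page faults: 6.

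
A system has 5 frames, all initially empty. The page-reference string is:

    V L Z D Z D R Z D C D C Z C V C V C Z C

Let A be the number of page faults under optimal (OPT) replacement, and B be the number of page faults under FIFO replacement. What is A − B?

Under OPT: F F F F . . F . . F . . . . . . . . . . → 6 faults.
Under FIFO: F F F F . . F . . F . . . . F . . . . . → 7 faults.
A − B = 6 − 7 = -1.

-1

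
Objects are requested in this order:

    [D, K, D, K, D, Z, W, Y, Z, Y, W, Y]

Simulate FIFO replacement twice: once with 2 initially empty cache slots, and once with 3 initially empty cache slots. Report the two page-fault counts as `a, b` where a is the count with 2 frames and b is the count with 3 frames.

8, 5

2 frames: F F . . . F F F F . F F → 8 faults.
3 frames: F F . . . F F F . . . . → 5 faults.
5 < 8: adding a frame reduced faults, as is typical.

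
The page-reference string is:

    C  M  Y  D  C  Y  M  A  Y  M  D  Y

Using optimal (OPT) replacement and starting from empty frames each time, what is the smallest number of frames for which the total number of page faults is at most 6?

4

f=1: 12 faults
f=2: 9 faults
f=3: 7 faults
f=4: 5 faults
f=5: 5 faults
Smallest f with faults ≤ 6 is 4.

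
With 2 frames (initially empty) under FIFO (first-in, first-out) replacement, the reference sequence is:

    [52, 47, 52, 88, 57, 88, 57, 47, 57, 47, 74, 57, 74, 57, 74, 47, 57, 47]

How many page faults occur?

8

52: miss, frames (52)
47: miss, frames (52 47)
52: hit
88: miss, evict 52, frames (47 88)
57: miss, evict 47, frames (88 57)
88: hit
57: hit
47: miss, evict 88, frames (57 47)
57: hit
47: hit
74: miss, evict 57, frames (47 74)
57: miss, evict 47, frames (74 57)
74: hit
57: hit
74: hit
47: miss, evict 74, frames (57 47)
57: hit
47: hit
Page faults: 8.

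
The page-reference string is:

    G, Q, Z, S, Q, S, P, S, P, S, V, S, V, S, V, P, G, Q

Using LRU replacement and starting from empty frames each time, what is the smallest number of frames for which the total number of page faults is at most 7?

5

f=1: 18 faults
f=2: 10 faults
f=3: 8 faults
f=4: 8 faults
f=5: 7 faults
f=6: 6 faults
Smallest f with faults ≤ 7 is 5.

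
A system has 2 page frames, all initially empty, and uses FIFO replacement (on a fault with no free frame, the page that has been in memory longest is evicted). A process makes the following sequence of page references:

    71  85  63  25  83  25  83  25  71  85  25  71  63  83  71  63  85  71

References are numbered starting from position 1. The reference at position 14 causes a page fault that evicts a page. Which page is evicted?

71

pos 1: 71 -> fault, frames {71}
pos 2: 85 -> fault, frames {71,85}
pos 3: 63 -> fault, evict 71, frames {85,63}
pos 4: 25 -> fault, evict 85, frames {63,25}
pos 5: 83 -> fault, evict 63, frames {25,83}
pos 6: 25 -> hit
pos 7: 83 -> hit
pos 8: 25 -> hit
pos 9: 71 -> fault, evict 25, frames {83,71}
pos 10: 85 -> fault, evict 83, frames {71,85}
pos 11: 25 -> fault, evict 71, frames {85,25}
pos 12: 71 -> fault, evict 85, frames {25,71}
pos 13: 63 -> fault, evict 25, frames {71,63}
pos 14: 83 -> fault, evict 71, frames {63,83}
At position 14, page 71 is evicted.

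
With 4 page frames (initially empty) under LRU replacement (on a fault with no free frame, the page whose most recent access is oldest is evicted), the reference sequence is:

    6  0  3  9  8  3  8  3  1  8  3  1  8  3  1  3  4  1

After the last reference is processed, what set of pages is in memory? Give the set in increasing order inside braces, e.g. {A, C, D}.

6 → fault, frames {6}
0 → fault, frames {6,0}
3 → fault, frames {6,0,3}
9 → fault, frames {6,0,3,9}
8 → fault, evict 6, frames {0,3,9,8}
3 → hit
8 → hit
3 → hit
1 → fault, evict 0, frames {9,8,3,1}
8 → hit
3 → hit
1 → hit
8 → hit
3 → hit
1 → hit
3 → hit
4 → fault, evict 9, frames {8,1,3,4}
1 → hit

{1, 3, 4, 8}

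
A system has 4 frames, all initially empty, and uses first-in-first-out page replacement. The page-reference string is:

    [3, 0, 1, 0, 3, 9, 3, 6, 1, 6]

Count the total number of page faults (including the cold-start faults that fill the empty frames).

5

3 -> fault, frames [3]
0 -> fault, frames [3, 0]
1 -> fault, frames [3, 0, 1]
0 -> hit
3 -> hit
9 -> fault, frames [3, 0, 1, 9]
3 -> hit
6 -> fault, evict 3, frames [0, 1, 9, 6]
1 -> hit
6 -> hit
Page faults: 5.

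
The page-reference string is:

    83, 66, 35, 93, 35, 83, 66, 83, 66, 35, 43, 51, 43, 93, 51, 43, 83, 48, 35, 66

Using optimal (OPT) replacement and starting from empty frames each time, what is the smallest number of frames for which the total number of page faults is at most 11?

f=1: 20 faults
f=2: 15 faults
f=3: 12 faults
f=4: 9 faults
f=5: 8 faults
f=6: 7 faults
f=7: 7 faults
Smallest f with faults ≤ 11 is 4.

4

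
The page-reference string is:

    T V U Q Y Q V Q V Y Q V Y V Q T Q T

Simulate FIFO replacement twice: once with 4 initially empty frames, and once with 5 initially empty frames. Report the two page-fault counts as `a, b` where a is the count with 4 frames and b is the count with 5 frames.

6, 5

4 frames: F F F F F . . . . . . . . . . F . . → 6 faults.
5 frames: F F F F F . . . . . . . . . . . . . → 5 faults.
5 < 6: adding a frame reduced faults, as is typical.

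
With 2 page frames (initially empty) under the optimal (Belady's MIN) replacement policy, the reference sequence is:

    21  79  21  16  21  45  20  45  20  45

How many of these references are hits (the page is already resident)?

5

21: fault, frames (21)
79: fault, frames (21 79)
21: hit
16: fault, evict 79, frames (21 16)
21: hit
45: fault, evict 16, frames (21 45)
20: fault, evict 21, frames (45 20)
45: hit
20: hit
45: hit
Hits: 5.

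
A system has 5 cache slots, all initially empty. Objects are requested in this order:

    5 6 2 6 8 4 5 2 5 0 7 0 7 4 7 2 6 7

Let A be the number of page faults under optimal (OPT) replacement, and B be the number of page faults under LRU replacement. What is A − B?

Under OPT: F F F . F F . . . F F . . . . . . . → 7 faults.
Under LRU: F F F . F F . . . F F . . . . . F . → 8 faults.
A − B = 7 − 8 = -1.

-1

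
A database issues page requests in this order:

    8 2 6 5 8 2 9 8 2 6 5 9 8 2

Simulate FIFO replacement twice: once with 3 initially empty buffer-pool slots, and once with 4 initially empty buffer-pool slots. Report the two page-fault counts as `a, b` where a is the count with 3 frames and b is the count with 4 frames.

11, 12

3 frames: F F F F F F F . . F F . F F → 11 faults.
4 frames: F F F F . . F F F F F F F F → 12 faults.
12 > 11: adding a frame increased faults — Belady's anomaly.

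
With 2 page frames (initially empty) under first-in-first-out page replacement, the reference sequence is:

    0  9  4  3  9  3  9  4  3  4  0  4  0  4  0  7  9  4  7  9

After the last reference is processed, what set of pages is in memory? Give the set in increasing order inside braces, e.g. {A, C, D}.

{7, 9}

0 -> miss, frames {0}
9 -> miss, frames {0,9}
4 -> miss, evict 0, frames {9,4}
3 -> miss, evict 9, frames {4,3}
9 -> miss, evict 4, frames {3,9}
3 -> hit
9 -> hit
4 -> miss, evict 3, frames {9,4}
3 -> miss, evict 9, frames {4,3}
4 -> hit
0 -> miss, evict 4, frames {3,0}
4 -> miss, evict 3, frames {0,4}
0 -> hit
4 -> hit
0 -> hit
7 -> miss, evict 0, frames {4,7}
9 -> miss, evict 4, frames {7,9}
4 -> miss, evict 7, frames {9,4}
7 -> miss, evict 9, frames {4,7}
9 -> miss, evict 4, frames {7,9}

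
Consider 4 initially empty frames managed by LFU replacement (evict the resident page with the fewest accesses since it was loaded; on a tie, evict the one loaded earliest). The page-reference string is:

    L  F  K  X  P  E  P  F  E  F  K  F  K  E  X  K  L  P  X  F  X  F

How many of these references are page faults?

12

L → miss, frames [L]
F → miss, frames [L, F]
K → miss, frames [L, F, K]
X → miss, frames [L, F, K, X]
P → miss, evict L, frames [F, K, X, P]
E → miss, evict F, frames [K, X, P, E]
P → hit
F → miss, evict K, frames [X, P, E, F]
E → hit
F → hit
K → miss, evict X, frames [P, E, F, K]
F → hit
K → hit
E → hit
X → miss, evict P, frames [E, F, K, X]
K → hit
L → miss, evict X, frames [E, F, K, L]
P → miss, evict L, frames [E, F, K, P]
X → miss, evict P, frames [E, F, K, X]
F → hit
X → hit
F → hit
Page faults: 12.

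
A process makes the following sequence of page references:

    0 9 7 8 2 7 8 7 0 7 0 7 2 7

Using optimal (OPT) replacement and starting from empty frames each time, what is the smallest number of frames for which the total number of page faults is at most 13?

2

f=1: 14 faults
f=2: 8 faults
f=3: 6 faults
f=4: 5 faults
f=5: 5 faults
Smallest f with faults ≤ 13 is 2.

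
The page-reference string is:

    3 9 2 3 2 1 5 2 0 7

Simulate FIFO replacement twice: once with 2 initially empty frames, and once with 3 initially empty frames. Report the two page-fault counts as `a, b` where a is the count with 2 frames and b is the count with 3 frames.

9, 7

2 frames: F F F F . F F F F F → 9 faults.
3 frames: F F F . . F F . F F → 7 faults.
7 < 9: adding a frame reduced faults, as is typical.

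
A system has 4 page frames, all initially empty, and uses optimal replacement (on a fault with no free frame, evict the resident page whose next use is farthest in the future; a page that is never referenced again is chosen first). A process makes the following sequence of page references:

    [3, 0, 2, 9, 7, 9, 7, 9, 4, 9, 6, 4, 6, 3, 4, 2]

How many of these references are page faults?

3 → fault, frames {3}
0 → fault, frames {3,0}
2 → fault, frames {3,0,2}
9 → fault, frames {3,0,2,9}
7 → fault, evict 0, frames {3,2,9,7}
9 → hit
7 → hit
9 → hit
4 → fault, evict 7, frames {3,2,9,4}
9 → hit
6 → fault, evict 9, frames {3,2,4,6}
4 → hit
6 → hit
3 → hit
4 → hit
2 → hit
Page faults: 7.

7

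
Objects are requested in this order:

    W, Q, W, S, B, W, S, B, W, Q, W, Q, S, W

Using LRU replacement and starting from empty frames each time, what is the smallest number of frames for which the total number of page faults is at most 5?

f=1: 14 faults
f=2: 11 faults
f=3: 6 faults
f=4: 4 faults
Smallest f with faults ≤ 5 is 4.

4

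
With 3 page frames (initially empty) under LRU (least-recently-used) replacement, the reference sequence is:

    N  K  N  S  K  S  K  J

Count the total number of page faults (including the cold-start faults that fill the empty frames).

N -> fault, frames (N)
K -> fault, frames (N K)
N -> hit
S -> fault, frames (K N S)
K -> hit
S -> hit
K -> hit
J -> fault, evict N, frames (S K J)
Page faults: 4.

4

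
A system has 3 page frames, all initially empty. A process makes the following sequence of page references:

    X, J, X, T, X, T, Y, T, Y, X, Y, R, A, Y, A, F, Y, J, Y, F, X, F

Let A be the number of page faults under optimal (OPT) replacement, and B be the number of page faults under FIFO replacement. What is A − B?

-2

Under OPT: F F . F . . F . . . . F F . . F . F . . F . → 9 faults.
Under FIFO: F F . F . . F . . F . F F F . F . F . . F . → 11 faults.
A − B = 9 − 11 = -2.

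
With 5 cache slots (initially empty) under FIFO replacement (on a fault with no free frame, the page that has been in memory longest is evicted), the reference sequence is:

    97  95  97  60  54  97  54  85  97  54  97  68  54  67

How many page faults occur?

97: fault, frames [97]
95: fault, frames [97, 95]
97: hit
60: fault, frames [97, 95, 60]
54: fault, frames [97, 95, 60, 54]
97: hit
54: hit
85: fault, frames [97, 95, 60, 54, 85]
97: hit
54: hit
97: hit
68: fault, evict 97, frames [95, 60, 54, 85, 68]
54: hit
67: fault, evict 95, frames [60, 54, 85, 68, 67]
Page faults: 7.

7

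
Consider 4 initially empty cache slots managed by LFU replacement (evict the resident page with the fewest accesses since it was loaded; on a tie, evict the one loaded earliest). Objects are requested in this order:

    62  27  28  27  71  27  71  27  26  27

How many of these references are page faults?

62 -> fault, frames {62}
27 -> fault, frames {62,27}
28 -> fault, frames {62,27,28}
27 -> hit
71 -> fault, frames {62,27,28,71}
27 -> hit
71 -> hit
27 -> hit
26 -> fault, evict 62, frames {27,28,71,26}
27 -> hit
Page faults: 5.

5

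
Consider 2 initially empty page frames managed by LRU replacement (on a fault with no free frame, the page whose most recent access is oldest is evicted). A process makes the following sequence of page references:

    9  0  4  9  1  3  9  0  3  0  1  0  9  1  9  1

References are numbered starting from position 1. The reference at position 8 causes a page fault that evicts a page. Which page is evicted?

pos 1: 9 → fault, frames (9)
pos 2: 0 → fault, frames (9 0)
pos 3: 4 → fault, evict 9, frames (0 4)
pos 4: 9 → fault, evict 0, frames (4 9)
pos 5: 1 → fault, evict 4, frames (9 1)
pos 6: 3 → fault, evict 9, frames (1 3)
pos 7: 9 → fault, evict 1, frames (3 9)
pos 8: 0 → fault, evict 3, frames (9 0)
At position 8, page 3 is evicted.

3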